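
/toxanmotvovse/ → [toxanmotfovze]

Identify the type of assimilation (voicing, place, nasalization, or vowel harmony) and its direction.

voicing assimilation, progressive

/v/→[f] /s/→[z].
Each target copies a feature from the preceding segment, so the direction is progressive.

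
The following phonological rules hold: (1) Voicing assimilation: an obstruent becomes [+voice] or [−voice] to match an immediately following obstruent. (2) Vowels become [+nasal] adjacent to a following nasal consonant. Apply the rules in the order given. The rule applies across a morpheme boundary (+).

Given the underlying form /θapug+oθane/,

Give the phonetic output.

[θapug+oθãne]

Rule 1: no segment meets the rule's conditions; no change.
After rule 1: θapug+oθane
Rule 2: /a/ before nasal /n/ → [ã]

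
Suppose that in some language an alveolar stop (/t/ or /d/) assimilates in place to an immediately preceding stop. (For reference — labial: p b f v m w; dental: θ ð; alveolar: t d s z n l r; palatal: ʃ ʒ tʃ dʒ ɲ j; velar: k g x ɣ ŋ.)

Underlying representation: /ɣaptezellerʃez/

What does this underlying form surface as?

/t/ after /p/ (labial) → [p]

[ɣappezellerʃez]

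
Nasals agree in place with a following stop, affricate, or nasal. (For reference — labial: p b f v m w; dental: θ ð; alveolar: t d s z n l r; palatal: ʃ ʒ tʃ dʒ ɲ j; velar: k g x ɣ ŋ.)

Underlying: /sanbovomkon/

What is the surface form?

[sambovoŋkon]

/n/ before /b/ (labial) → [m]
/m/ before /k/ (velar) → [ŋ]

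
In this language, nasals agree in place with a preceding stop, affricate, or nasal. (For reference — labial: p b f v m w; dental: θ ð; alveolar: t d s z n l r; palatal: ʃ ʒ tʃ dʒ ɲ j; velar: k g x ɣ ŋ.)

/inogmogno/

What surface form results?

/m/ after /g/ (velar) → [ŋ]
/n/ after /g/ (velar) → [ŋ]

[inogŋogŋo]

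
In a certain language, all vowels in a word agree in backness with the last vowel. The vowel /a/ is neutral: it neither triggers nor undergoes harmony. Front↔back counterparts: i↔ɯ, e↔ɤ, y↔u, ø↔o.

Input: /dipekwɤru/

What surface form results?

[dɯpɤkwɤru]

/i/ harmonizes with /u/ ([+back]) → [ɯ]
/e/ harmonizes with /u/ ([+back]) → [ɤ]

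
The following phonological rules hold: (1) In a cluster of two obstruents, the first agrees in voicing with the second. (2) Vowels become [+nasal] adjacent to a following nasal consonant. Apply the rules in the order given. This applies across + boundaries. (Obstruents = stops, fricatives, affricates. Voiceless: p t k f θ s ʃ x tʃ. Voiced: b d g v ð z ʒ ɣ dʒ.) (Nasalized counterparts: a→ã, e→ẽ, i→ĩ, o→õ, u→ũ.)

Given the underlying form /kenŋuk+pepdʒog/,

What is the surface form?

Rule 1: /p/ before /dʒ/ (voiced) → [b]
After rule 1: kenŋuk+pebdʒog
Rule 2: /e/ before nasal /n/ → [ẽ]

[kẽnŋuk+pebdʒog]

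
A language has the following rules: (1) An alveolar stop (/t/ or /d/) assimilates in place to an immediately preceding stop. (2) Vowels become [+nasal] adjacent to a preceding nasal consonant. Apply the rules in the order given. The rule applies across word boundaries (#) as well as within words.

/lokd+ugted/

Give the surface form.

[lokg+ugked]

Rule 1: /d/ after /k/ (velar) → [g]
Rule 1: /t/ after /g/ (velar) → [k]
After rule 1: lokg+ugked
Rule 2: no segment meets the rule's conditions; no change.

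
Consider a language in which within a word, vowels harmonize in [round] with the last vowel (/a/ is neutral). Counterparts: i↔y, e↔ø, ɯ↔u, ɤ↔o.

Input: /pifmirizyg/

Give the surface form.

[pyfmyryzyg]

/i/ harmonizes with /y/ ([+round]) → [y]
/i/ harmonizes with /y/ ([+round]) → [y]
/i/ harmonizes with /y/ ([+round]) → [y]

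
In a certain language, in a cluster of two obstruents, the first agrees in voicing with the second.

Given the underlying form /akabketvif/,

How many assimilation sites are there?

2

/b/ before /k/ (voiceless) → [p]
/t/ before /v/ (voiced) → [d]
2 segments change.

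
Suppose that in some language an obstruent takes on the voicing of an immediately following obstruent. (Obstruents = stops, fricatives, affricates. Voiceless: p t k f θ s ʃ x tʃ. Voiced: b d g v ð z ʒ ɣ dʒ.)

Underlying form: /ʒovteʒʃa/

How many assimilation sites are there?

2

/v/ before /t/ (voiceless) → [f]
/ʒ/ before /ʃ/ (voiceless) → [ʃ]
2 segments change.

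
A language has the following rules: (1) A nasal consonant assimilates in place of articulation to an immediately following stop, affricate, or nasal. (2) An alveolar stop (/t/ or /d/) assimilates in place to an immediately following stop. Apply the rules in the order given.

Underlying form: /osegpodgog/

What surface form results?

Rule 1: no segment meets the rule's conditions; no change.
After rule 1: osegpodgog
Rule 2: /d/ before /g/ (velar) → [g]

[osegpoggog]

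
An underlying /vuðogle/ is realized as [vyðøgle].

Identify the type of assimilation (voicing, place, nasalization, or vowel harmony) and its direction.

vowel harmony, regressive

/u/→[y] /o/→[ø].
Vowels agree with the last vowel, so the harmony is regressive.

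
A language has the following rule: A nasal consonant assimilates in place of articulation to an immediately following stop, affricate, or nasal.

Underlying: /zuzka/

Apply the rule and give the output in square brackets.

no segment meets the rule's conditions; no change.

[zuzka]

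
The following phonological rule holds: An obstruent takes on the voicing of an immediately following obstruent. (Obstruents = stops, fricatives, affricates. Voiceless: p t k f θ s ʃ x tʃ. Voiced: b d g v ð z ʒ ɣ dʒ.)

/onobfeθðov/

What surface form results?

/b/ before /f/ (voiceless) → [p]
/θ/ before /ð/ (voiced) → [ð]

[onopfeððov]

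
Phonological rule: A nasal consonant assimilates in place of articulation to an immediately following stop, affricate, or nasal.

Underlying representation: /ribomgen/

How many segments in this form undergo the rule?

1

/m/ before /g/ (velar) → [ŋ]
1 segment changes.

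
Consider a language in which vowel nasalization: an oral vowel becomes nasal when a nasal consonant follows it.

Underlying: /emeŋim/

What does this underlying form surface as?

/e/ before nasal /m/ → [ẽ]
/e/ before nasal /ŋ/ → [ẽ]
/i/ before nasal /m/ → [ĩ]

[ẽmẽŋĩm]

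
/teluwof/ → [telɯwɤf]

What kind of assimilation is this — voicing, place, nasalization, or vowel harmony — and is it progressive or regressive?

/u/→[ɯ] /o/→[ɤ].
Vowels agree with the first vowel, so the harmony is progressive.

vowel harmony, progressive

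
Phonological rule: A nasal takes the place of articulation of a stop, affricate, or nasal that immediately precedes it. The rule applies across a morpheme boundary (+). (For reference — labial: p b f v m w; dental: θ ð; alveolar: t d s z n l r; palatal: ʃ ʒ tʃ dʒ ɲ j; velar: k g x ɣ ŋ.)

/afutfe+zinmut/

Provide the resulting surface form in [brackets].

/m/ after /n/ (alveolar) → [n]

[afutfe+zinnut]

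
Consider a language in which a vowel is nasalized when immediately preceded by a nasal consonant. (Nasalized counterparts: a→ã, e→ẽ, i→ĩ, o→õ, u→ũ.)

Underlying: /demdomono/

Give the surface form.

/o/ after nasal /m/ → [õ]
/o/ after nasal /n/ → [õ]

[demdomõnõ]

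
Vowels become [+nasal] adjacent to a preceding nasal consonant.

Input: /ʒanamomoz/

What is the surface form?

/a/ after nasal /n/ → [ã]
/o/ after nasal /m/ → [õ]
/o/ after nasal /m/ → [õ]

[ʒanãmõmõz]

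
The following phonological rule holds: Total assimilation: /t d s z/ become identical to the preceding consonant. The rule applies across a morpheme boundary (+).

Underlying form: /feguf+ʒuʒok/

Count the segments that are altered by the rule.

No segment meets the rule's conditions.

0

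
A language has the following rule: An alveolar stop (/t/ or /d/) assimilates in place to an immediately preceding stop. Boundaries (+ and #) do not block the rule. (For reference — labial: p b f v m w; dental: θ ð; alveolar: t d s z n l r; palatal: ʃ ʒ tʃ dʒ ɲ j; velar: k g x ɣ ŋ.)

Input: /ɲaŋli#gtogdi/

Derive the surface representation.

[ɲaŋli#gkoggi]

/t/ after /g/ (velar) → [k]
/d/ after /g/ (velar) → [g]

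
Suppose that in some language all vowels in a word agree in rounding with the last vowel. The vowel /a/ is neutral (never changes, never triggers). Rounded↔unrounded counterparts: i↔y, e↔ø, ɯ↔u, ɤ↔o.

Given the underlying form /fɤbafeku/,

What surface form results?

[fobaføku]

/ɤ/ harmonizes with /u/ ([+round]) → [o]
/e/ harmonizes with /u/ ([+round]) → [ø]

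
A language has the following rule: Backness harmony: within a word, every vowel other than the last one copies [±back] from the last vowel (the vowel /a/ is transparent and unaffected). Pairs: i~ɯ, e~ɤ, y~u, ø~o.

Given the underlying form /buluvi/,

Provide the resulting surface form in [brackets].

/u/ harmonizes with /i/ ([-back]) → [y]
/u/ harmonizes with /i/ ([-back]) → [y]

[bylyvi]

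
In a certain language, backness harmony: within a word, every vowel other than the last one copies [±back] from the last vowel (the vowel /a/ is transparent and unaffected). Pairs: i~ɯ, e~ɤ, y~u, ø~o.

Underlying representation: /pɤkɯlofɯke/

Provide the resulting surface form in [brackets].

/ɤ/ harmonizes with /e/ ([-back]) → [e]
/ɯ/ harmonizes with /e/ ([-back]) → [i]
/o/ harmonizes with /e/ ([-back]) → [ø]
/ɯ/ harmonizes with /e/ ([-back]) → [i]

[pekiløfike]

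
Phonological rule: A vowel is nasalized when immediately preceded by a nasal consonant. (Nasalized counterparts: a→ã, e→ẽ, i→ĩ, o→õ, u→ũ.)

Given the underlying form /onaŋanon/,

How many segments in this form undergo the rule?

/a/ after nasal /n/ → [ã]
/a/ after nasal /ŋ/ → [ã]
/o/ after nasal /n/ → [õ]
3 segments change.

3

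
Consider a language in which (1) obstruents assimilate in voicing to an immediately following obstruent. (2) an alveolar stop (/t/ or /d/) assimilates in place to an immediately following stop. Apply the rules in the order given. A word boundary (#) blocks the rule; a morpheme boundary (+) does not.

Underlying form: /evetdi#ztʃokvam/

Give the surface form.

Rule 1: /t/ before /d/ (voiced) → [d]
Rule 1: /z/ before /tʃ/ (voiceless) → [s]
Rule 1: /k/ before /v/ (voiced) → [g]
After rule 1: eveddi#stʃogvam
Rule 2: no segment meets the rule's conditions; no change.

[eveddi#stʃogvam]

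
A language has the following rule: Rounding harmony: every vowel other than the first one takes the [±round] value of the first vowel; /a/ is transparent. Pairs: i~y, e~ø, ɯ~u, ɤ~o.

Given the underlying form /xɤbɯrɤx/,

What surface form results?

no segment meets the rule's conditions; no change.

[xɤbɯrɤx]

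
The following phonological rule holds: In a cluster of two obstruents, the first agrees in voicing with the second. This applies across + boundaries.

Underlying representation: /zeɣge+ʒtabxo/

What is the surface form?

/ʒ/ before /t/ (voiceless) → [ʃ]
/b/ before /x/ (voiceless) → [p]

[zeɣge+ʃtapxo]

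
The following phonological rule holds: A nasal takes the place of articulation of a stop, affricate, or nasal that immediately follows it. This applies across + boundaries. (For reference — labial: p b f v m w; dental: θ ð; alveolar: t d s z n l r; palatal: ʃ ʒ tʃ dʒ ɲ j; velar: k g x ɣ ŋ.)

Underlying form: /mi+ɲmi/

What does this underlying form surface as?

[mi+mmi]

/ɲ/ before /m/ (labial) → [m]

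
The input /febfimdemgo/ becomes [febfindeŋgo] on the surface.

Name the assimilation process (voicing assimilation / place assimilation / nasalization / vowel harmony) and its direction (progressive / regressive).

/m/→[n] /m/→[ŋ].
Each target copies a feature from the following segment, so the direction is regressive.

place assimilation, regressive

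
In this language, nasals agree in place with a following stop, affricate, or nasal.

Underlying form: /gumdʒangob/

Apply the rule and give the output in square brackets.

[guɲdʒaŋgob]

/m/ before /dʒ/ (palatal) → [ɲ]
/n/ before /g/ (velar) → [ŋ]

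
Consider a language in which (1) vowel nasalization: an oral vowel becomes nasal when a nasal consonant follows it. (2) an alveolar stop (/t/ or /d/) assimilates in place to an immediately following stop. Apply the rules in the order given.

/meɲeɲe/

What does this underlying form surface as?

[mẽɲẽɲe]

Rule 1: /e/ before nasal /ɲ/ → [ẽ]
Rule 1: /e/ before nasal /ɲ/ → [ẽ]
After rule 1: mẽɲẽɲe
Rule 2: no segment meets the rule's conditions; no change.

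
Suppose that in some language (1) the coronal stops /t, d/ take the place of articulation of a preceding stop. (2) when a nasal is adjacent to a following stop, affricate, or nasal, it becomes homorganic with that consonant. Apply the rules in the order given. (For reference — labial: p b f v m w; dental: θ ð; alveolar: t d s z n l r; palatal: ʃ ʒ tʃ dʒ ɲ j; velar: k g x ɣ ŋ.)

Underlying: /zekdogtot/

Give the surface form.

Rule 1: /d/ after /k/ (velar) → [g]
Rule 1: /t/ after /g/ (velar) → [k]
After rule 1: zekgogkot
Rule 2: no segment meets the rule's conditions; no change.

[zekgogkot]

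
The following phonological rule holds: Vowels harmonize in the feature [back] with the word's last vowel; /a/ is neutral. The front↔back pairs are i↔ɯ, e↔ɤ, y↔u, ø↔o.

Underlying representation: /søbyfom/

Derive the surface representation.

/ø/ harmonizes with /o/ ([+back]) → [o]
/y/ harmonizes with /o/ ([+back]) → [u]

[sobufom]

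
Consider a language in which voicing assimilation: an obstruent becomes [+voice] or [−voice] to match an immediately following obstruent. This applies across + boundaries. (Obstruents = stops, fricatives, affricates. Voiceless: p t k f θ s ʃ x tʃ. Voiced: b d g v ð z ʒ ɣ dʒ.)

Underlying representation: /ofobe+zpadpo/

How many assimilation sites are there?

/z/ before /p/ (voiceless) → [s]
/d/ before /p/ (voiceless) → [t]
2 segments change.

2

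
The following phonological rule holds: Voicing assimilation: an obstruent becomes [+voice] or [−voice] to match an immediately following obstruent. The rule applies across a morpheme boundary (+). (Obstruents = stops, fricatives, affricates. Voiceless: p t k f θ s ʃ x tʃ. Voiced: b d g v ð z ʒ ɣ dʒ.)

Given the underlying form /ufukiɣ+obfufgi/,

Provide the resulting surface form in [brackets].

[ufukiɣ+opfuvgi]

/b/ before /f/ (voiceless) → [p]
/f/ before /g/ (voiced) → [v]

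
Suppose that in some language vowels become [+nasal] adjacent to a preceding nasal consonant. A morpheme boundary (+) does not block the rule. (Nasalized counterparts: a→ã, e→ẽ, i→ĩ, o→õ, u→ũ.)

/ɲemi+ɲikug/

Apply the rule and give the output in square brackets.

/e/ after nasal /ɲ/ → [ẽ]
/i/ after nasal /m/ → [ĩ]
/i/ after nasal /ɲ/ → [ĩ]

[ɲẽmĩ+ɲĩkug]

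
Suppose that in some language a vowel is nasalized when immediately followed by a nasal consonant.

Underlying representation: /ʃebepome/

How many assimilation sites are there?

/o/ before nasal /m/ → [õ]
1 segment changes.

1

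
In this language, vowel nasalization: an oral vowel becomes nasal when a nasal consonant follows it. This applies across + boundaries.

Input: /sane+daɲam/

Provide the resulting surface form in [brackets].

/a/ before nasal /n/ → [ã]
/a/ before nasal /ɲ/ → [ã]
/a/ before nasal /m/ → [ã]

[sãne+dãɲãm]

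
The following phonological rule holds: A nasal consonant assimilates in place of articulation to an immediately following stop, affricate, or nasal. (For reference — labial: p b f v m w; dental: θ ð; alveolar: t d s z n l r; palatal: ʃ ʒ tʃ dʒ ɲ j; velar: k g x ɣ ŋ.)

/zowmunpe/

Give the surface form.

[zowmumpe]

/n/ before /p/ (labial) → [m]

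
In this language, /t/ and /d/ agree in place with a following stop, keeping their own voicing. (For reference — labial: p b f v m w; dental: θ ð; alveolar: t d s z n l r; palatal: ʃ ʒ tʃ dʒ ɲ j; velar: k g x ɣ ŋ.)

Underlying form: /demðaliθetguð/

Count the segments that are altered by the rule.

/t/ before /g/ (velar) → [k]
1 segment changes.

1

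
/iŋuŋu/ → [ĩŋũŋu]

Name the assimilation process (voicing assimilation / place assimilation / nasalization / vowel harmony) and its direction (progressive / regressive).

/i/→[ĩ] /u/→[ũ].
Each target copies a feature from the following segment, so the direction is regressive.

nasalization, regressive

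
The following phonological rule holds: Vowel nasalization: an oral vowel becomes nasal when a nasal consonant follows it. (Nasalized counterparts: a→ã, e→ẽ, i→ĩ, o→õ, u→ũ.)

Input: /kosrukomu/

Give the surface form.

/o/ before nasal /m/ → [õ]

[kosrukõmu]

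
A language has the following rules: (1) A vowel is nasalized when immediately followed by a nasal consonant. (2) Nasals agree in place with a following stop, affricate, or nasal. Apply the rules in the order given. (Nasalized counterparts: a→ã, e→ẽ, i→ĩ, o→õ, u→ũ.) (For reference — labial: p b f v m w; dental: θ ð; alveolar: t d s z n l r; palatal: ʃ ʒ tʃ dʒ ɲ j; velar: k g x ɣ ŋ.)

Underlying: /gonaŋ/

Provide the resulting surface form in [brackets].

Rule 1: /o/ before nasal /n/ → [õ]
Rule 1: /a/ before nasal /ŋ/ → [ã]
After rule 1: gõnãŋ
Rule 2: no segment meets the rule's conditions; no change.

[gõnãŋ]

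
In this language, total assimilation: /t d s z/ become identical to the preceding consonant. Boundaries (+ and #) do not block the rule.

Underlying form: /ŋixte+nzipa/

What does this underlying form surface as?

[ŋixxe+nnipa]

/t/ after /x/ → [x] (total assimilation)
/z/ after /n/ → [n] (total assimilation)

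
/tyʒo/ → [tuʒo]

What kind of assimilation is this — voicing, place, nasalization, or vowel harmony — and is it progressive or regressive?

/y/→[u].
Vowels agree with the last vowel, so the harmony is regressive.

vowel harmony, regressive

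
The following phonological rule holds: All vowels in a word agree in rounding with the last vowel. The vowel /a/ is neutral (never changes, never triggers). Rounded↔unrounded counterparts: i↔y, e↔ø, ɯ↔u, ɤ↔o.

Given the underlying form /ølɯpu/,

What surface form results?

/ɯ/ harmonizes with /u/ ([+round]) → [u]

[ølupu]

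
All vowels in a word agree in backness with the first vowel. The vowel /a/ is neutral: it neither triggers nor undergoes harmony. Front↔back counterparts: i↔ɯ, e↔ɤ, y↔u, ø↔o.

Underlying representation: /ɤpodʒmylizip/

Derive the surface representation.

/y/ harmonizes with /ɤ/ ([+back]) → [u]
/i/ harmonizes with /ɤ/ ([+back]) → [ɯ]
/i/ harmonizes with /ɤ/ ([+back]) → [ɯ]

[ɤpodʒmulɯzɯp]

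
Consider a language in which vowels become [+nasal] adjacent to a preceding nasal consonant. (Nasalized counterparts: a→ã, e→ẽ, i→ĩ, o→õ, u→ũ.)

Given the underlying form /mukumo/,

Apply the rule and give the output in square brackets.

/u/ after nasal /m/ → [ũ]
/o/ after nasal /m/ → [õ]

[mũkumõ]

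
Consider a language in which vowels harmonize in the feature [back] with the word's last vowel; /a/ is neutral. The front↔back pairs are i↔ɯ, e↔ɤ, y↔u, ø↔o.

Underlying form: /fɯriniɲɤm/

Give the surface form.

/i/ harmonizes with /ɤ/ ([+back]) → [ɯ]
/i/ harmonizes with /ɤ/ ([+back]) → [ɯ]

[fɯrɯnɯɲɤm]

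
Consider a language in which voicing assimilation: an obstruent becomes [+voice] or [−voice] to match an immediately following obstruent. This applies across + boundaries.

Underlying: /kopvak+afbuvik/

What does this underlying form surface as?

/p/ before /v/ (voiced) → [b]
/f/ before /b/ (voiced) → [v]

[kobvak+avbuvik]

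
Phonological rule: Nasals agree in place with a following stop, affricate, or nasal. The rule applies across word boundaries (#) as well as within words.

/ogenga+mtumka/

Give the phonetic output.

/n/ before /g/ (velar) → [ŋ]
/m/ before /t/ (alveolar) → [n]
/m/ before /k/ (velar) → [ŋ]

[ogeŋga+ntuŋka]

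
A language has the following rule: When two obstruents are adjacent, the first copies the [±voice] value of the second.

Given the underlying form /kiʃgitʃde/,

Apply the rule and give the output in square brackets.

/ʃ/ before /g/ (voiced) → [ʒ]
/tʃ/ before /d/ (voiced) → [dʒ]

[kiʒgidʒde]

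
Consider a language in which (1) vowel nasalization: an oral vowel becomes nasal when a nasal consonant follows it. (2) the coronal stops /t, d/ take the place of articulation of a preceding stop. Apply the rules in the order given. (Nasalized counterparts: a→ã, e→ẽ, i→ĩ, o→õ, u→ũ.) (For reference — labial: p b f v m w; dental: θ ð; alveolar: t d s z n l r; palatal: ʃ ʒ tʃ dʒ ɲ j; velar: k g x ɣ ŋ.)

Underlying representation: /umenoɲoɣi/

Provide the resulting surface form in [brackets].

Rule 1: /u/ before nasal /m/ → [ũ]
Rule 1: /e/ before nasal /n/ → [ẽ]
Rule 1: /o/ before nasal /ɲ/ → [õ]
After rule 1: ũmẽnõɲoɣi
Rule 2: no segment meets the rule's conditions; no change.

[ũmẽnõɲoɣi]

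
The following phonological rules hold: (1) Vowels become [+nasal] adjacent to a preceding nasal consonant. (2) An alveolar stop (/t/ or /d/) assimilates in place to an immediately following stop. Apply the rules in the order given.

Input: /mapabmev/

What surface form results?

[mãpabmẽv]

Rule 1: /a/ after nasal /m/ → [ã]
Rule 1: /e/ after nasal /m/ → [ẽ]
After rule 1: mãpabmẽv
Rule 2: no segment meets the rule's conditions; no change.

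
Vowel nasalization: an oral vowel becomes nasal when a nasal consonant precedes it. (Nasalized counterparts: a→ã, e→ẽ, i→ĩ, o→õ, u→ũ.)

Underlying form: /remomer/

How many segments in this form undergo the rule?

2

/o/ after nasal /m/ → [õ]
/e/ after nasal /m/ → [ẽ]
2 segments change.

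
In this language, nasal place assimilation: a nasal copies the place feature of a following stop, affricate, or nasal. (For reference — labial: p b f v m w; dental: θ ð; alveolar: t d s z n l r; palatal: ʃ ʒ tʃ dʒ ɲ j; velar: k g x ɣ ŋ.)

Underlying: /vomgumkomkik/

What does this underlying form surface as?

[voŋguŋkoŋkik]

/m/ before /g/ (velar) → [ŋ]
/m/ before /k/ (velar) → [ŋ]
/m/ before /k/ (velar) → [ŋ]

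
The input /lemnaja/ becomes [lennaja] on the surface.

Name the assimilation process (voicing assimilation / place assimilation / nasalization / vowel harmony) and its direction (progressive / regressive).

place assimilation, regressive

/m/→[n].
Each target copies a feature from the following segment, so the direction is regressive.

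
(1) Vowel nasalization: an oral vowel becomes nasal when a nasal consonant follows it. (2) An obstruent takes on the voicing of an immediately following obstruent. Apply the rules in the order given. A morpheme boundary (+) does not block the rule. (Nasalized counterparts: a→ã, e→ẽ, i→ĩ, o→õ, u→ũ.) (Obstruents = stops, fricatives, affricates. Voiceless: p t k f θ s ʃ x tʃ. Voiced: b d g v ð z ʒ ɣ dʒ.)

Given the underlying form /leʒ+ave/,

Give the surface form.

Rule 1: no segment meets the rule's conditions; no change.
After rule 1: leʒ+ave
Rule 2: no segment meets the rule's conditions; no change.

[leʒ+ave]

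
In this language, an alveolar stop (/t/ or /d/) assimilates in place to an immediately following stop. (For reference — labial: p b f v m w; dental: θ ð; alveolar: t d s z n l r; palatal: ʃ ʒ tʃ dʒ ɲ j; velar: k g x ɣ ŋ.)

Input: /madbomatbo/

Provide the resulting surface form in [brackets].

/d/ before /b/ (labial) → [b]
/t/ before /b/ (labial) → [p]

[mabbomapbo]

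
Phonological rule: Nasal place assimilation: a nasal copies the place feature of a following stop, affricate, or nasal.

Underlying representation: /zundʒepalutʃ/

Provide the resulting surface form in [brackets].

[zuɲdʒepalutʃ]

/n/ before /dʒ/ (palatal) → [ɲ]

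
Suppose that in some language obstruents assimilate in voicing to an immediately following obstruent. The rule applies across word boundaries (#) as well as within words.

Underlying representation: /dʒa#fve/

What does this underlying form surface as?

[dʒa#vve]

/f/ before /v/ (voiced) → [v]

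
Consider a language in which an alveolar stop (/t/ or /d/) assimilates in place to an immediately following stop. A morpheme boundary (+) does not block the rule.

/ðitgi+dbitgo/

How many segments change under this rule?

/t/ before /g/ (velar) → [k]
/d/ before /b/ (labial) → [b]
/t/ before /g/ (velar) → [k]
3 segments change.

3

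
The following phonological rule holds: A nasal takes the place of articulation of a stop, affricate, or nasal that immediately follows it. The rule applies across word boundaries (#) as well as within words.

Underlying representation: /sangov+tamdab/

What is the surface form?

/n/ before /g/ (velar) → [ŋ]
/m/ before /d/ (alveolar) → [n]

[saŋgov+tandab]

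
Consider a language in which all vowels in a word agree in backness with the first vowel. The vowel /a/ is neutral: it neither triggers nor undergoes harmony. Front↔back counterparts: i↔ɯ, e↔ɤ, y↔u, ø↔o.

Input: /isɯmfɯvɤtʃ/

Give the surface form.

[isimfivetʃ]

/ɯ/ harmonizes with /i/ ([-back]) → [i]
/ɯ/ harmonizes with /i/ ([-back]) → [i]
/ɤ/ harmonizes with /i/ ([-back]) → [e]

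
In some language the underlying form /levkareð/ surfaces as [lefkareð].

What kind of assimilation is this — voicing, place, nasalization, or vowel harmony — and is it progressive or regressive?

/v/→[f].
Each target copies a feature from the following segment, so the direction is regressive.

voicing assimilation, regressive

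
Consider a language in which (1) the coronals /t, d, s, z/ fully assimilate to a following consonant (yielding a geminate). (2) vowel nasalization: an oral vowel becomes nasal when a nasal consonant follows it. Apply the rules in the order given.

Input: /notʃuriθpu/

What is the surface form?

Rule 1: no segment meets the rule's conditions; no change.
After rule 1: notʃuriθpu
Rule 2: no segment meets the rule's conditions; no change.

[notʃuriθpu]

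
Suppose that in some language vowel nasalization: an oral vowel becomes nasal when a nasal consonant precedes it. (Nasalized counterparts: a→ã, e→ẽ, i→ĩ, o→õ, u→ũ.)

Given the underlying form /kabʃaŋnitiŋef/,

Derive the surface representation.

/i/ after nasal /n/ → [ĩ]
/e/ after nasal /ŋ/ → [ẽ]

[kabʃaŋnĩtiŋẽf]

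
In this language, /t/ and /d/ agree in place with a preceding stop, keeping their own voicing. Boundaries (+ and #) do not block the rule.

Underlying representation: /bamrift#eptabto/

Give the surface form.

/t/ after /p/ (labial) → [p]
/t/ after /b/ (labial) → [p]

[bamrift#eppabpo]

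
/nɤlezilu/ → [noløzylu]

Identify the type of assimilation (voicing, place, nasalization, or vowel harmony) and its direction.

/ɤ/→[o] /e/→[ø] /i/→[y].
Vowels agree with the last vowel, so the harmony is regressive.

vowel harmony, regressive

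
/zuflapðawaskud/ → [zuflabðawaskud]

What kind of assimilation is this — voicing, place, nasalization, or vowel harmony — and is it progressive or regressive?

voicing assimilation, regressive

/p/→[b].
Each target copies a feature from the following segment, so the direction is regressive.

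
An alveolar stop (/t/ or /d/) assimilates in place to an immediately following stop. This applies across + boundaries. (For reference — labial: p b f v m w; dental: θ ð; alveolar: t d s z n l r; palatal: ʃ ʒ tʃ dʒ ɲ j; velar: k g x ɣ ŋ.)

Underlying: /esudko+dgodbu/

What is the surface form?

[esugko+ggobbu]

/d/ before /k/ (velar) → [g]
/d/ before /g/ (velar) → [g]
/d/ before /b/ (labial) → [b]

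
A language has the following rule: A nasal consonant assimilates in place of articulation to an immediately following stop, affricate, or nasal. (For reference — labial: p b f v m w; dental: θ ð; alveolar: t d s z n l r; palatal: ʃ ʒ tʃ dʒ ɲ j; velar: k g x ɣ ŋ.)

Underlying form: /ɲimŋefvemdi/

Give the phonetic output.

[ɲiŋŋefvendi]

/m/ before /ŋ/ (velar) → [ŋ]
/m/ before /d/ (alveolar) → [n]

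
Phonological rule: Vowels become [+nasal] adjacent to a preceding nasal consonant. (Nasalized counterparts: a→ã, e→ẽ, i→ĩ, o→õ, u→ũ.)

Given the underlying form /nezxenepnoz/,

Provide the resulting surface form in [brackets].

/e/ after nasal /n/ → [ẽ]
/e/ after nasal /n/ → [ẽ]
/o/ after nasal /n/ → [õ]

[nẽzxenẽpnõz]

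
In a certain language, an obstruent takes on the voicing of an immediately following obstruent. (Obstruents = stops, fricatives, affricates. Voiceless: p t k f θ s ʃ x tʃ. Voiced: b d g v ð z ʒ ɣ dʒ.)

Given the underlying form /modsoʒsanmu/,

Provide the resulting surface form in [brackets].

[motsoʃsanmu]

/d/ before /s/ (voiceless) → [t]
/ʒ/ before /s/ (voiceless) → [ʃ]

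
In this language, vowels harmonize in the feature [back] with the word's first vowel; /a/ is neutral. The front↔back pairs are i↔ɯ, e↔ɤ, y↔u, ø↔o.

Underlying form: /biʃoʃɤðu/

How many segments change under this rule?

3

/o/ harmonizes with /i/ ([-back]) → [ø]
/ɤ/ harmonizes with /i/ ([-back]) → [e]
/u/ harmonizes with /i/ ([-back]) → [y]
3 segments change.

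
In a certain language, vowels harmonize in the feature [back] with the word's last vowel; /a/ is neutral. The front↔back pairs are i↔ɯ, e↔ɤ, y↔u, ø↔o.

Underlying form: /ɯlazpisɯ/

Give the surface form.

/i/ harmonizes with /ɯ/ ([+back]) → [ɯ]

[ɯlazpɯsɯ]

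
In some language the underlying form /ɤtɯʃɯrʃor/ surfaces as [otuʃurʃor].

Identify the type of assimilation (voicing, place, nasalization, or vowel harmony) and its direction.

vowel harmony, regressive

/ɤ/→[o] /ɯ/→[u] /ɯ/→[u].
Vowels agree with the last vowel, so the harmony is regressive.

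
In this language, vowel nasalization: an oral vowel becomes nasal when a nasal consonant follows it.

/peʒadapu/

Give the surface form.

no segment meets the rule's conditions; no change.

[peʒadapu]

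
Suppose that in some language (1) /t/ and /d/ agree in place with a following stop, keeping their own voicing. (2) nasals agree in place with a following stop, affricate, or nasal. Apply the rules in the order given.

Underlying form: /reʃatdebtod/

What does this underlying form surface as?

Rule 1: no segment meets the rule's conditions; no change.
After rule 1: reʃatdebtod
Rule 2: no segment meets the rule's conditions; no change.

[reʃatdebtod]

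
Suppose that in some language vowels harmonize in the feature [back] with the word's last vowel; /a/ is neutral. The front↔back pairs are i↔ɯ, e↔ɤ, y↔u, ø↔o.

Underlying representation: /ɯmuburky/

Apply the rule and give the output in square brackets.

/ɯ/ harmonizes with /y/ ([-back]) → [i]
/u/ harmonizes with /y/ ([-back]) → [y]
/u/ harmonizes with /y/ ([-back]) → [y]

[imybyrky]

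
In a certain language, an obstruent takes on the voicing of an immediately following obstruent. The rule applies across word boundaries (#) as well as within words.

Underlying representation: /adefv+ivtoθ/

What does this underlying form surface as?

/f/ before /v/ (voiced) → [v]
/v/ before /t/ (voiceless) → [f]

[adevv+iftoθ]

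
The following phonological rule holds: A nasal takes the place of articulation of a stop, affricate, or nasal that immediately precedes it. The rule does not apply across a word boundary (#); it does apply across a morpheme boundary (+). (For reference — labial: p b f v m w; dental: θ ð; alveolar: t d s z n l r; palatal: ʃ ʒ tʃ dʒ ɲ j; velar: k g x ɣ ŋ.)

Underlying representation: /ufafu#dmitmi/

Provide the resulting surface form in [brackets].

[ufafu#dnitni]

/m/ after /d/ (alveolar) → [n]
/m/ after /t/ (alveolar) → [n]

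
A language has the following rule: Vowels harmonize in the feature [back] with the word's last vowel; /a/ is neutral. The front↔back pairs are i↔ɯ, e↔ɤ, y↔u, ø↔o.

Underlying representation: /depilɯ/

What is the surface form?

/e/ harmonizes with /ɯ/ ([+back]) → [ɤ]
/i/ harmonizes with /ɯ/ ([+back]) → [ɯ]

[dɤpɯlɯ]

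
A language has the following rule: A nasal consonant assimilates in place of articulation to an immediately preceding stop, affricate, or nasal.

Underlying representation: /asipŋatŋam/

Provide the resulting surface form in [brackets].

[asipmatnam]

/ŋ/ after /p/ (labial) → [m]
/ŋ/ after /t/ (alveolar) → [n]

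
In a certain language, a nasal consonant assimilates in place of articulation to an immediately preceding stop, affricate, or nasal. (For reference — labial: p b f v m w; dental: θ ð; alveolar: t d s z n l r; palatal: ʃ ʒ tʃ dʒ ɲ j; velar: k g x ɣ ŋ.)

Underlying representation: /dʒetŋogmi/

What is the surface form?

/ŋ/ after /t/ (alveolar) → [n]
/m/ after /g/ (velar) → [ŋ]

[dʒetnogŋi]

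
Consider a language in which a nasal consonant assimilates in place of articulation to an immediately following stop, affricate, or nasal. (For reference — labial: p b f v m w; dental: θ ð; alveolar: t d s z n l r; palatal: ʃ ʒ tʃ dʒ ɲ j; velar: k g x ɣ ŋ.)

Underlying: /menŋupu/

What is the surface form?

[meŋŋupu]

/n/ before /ŋ/ (velar) → [ŋ]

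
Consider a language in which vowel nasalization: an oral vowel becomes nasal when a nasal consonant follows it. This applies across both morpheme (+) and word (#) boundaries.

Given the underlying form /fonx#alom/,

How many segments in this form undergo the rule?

/o/ before nasal /n/ → [õ]
/o/ before nasal /m/ → [õ]
2 segments change.

2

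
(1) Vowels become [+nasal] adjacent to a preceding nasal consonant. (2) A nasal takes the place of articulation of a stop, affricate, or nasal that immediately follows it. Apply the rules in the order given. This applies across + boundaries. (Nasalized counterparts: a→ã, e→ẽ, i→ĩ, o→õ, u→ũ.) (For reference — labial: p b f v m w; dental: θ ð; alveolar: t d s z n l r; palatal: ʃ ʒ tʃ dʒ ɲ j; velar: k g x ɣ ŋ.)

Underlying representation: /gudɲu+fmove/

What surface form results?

Rule 1: /u/ after nasal /ɲ/ → [ũ]
Rule 1: /o/ after nasal /m/ → [õ]
After rule 1: gudɲũ+fmõve
Rule 2: no segment meets the rule's conditions; no change.

[gudɲũ+fmõve]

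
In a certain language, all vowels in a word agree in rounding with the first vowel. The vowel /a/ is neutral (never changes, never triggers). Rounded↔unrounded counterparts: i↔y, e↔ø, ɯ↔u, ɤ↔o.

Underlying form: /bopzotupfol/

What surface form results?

[bopzotupfol]

no segment meets the rule's conditions; no change.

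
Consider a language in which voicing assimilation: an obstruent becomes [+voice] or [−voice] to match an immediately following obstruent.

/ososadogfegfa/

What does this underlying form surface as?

/g/ before /f/ (voiceless) → [k]
/g/ before /f/ (voiceless) → [k]

[ososadokfekfa]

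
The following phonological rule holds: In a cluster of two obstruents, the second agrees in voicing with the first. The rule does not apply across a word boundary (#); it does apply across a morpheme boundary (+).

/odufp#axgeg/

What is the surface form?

[odufp#axkeg]

/g/ after /x/ (voiceless) → [k]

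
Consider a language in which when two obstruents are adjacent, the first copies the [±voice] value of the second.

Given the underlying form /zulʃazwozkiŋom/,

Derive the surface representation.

[zulʃazwoskiŋom]

/z/ before /k/ (voiceless) → [s]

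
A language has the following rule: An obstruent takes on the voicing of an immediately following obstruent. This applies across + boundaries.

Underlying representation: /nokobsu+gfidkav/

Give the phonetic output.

[nokopsu+kfitkav]

/b/ before /s/ (voiceless) → [p]
/g/ before /f/ (voiceless) → [k]
/d/ before /k/ (voiceless) → [t]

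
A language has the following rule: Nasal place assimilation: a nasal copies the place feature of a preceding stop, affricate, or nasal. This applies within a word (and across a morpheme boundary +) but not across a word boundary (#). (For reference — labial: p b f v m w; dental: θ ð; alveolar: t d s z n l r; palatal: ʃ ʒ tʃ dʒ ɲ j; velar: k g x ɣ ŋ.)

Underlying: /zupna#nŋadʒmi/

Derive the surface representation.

/n/ after /p/ (labial) → [m]
/ŋ/ after /n/ (alveolar) → [n]
/m/ after /dʒ/ (palatal) → [ɲ]

[zupma#nnadʒɲi]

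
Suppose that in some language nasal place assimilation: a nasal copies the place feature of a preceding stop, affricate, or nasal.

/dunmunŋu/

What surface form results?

/m/ after /n/ (alveolar) → [n]
/ŋ/ after /n/ (alveolar) → [n]

[dunnunnu]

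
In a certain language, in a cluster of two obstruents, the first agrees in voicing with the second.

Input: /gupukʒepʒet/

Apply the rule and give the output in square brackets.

/k/ before /ʒ/ (voiced) → [g]
/p/ before /ʒ/ (voiced) → [b]

[gupugʒebʒet]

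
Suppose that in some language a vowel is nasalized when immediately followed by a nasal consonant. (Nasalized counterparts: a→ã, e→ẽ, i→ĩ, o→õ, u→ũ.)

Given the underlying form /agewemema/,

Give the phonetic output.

/e/ before nasal /m/ → [ẽ]
/e/ before nasal /m/ → [ẽ]

[agewẽmẽma]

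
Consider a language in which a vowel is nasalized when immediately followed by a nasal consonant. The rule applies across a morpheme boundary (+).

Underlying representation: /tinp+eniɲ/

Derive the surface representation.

/i/ before nasal /n/ → [ĩ]
/e/ before nasal /n/ → [ẽ]
/i/ before nasal /ɲ/ → [ĩ]

[tĩnp+ẽnĩɲ]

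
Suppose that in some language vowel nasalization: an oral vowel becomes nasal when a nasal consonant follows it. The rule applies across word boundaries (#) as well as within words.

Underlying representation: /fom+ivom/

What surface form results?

[fõm+ivõm]

/o/ before nasal /m/ → [õ]
/o/ before nasal /m/ → [õ]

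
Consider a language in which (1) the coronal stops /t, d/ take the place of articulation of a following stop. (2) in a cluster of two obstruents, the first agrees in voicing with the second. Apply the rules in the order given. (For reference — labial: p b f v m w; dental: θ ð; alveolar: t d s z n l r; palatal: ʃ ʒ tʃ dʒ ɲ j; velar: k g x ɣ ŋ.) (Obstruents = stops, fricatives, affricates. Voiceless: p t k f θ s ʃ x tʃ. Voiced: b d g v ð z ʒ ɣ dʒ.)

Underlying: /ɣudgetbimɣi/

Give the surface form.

Rule 1: /d/ before /g/ (velar) → [g]
Rule 1: /t/ before /b/ (labial) → [p]
After rule 1: ɣuggepbimɣi
Rule 2: /p/ before /b/ (voiced) → [b]

[ɣuggebbimɣi]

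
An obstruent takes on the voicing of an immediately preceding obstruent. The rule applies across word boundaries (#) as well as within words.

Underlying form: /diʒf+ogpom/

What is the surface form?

[diʒv+ogbom]

/f/ after /ʒ/ (voiced) → [v]
/p/ after /g/ (voiced) → [b]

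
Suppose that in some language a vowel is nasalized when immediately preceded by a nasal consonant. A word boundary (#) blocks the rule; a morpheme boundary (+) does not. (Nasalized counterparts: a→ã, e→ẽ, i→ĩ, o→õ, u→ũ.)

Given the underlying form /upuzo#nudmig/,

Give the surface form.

[upuzo#nũdmĩg]

/u/ after nasal /n/ → [ũ]
/i/ after nasal /m/ → [ĩ]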